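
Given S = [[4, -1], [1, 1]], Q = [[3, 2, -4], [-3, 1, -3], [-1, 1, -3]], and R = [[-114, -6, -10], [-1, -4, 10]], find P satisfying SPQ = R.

Isolating P: multiply by S⁻¹ from the left and Q⁻¹ from the right, so P = S⁻¹RQ⁻¹.
det S = 5, so S⁻¹ = [[1/5, 1/5], [-1/5, 4/5]].
det Q = -4, so Q⁻¹ = [[0, -1/2, 1/2], [3/2, 13/4, -21/4], [1/2, 5/4, -9/4]].
S⁻¹R = [[-23, -2, 0], [22, -2, 10]].
P = (S⁻¹R)Q⁻¹ = [[-3, 5, -1], [2, -5, -1]].

P = [[-3, 5, -1], [2, -5, -1]]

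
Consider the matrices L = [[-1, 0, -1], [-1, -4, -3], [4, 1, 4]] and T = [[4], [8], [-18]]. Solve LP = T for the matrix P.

Since L multiplies P on the left, P = L⁻¹T.
L has determinant -2; L⁻¹ = [[13/2, 1/2, 2], [4, 0, 1], [-15/2, -1/2, -2]].
P = L⁻¹T = [[13/2, 1/2, 2], [4, 0, 1], [-15/2, -1/2, -2]] · [[4], [8], [-18]] = [[-6], [-2], [2]].

P = [[-6], [-2], [2]]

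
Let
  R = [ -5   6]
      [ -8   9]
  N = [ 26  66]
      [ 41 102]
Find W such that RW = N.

R is on the left of W, so left-multiply by R⁻¹: W = R⁻¹N.
R has determinant 3; R⁻¹ = [[3, -2], [8/3, -5/3]].
W = R⁻¹N = [[3, -2], [8/3, -5/3]] · [[26, 66], [41, 102]] = [[-4, -6], [1, 6]].

W = [[-4, -6], [1, 6]]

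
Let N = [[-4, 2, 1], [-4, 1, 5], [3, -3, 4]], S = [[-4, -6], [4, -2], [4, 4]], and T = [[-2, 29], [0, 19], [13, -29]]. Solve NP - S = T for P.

P = [[1, -5], [-2, 2], [2, -1]]

NP = T + S = [[-6, 23], [4, 17], [17, -25]].
N is on the left of P, so left-multiply by N⁻¹: P = N⁻¹(T + S).
N has determinant -5; N⁻¹ = [[-19/5, 11/5, -9/5], [-31/5, 19/5, -16/5], [-9/5, 6/5, -4/5]].
P = N⁻¹(T + S) = [[1, -5], [-2, 2], [2, -1]].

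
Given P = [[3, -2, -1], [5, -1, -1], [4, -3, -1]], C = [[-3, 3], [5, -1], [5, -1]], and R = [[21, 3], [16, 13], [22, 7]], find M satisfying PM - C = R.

M = [[4, 2], [-5, 2], [4, -4]]

PM = R + C = [[18, 6], [21, 12], [27, 6]].
Since P multiplies M on the left, M = P⁻¹(R + C).
det P = 3, so P⁻¹ = [[-2/3, 1/3, 1/3], [1/3, 1/3, -2/3], [-11/3, 1/3, 7/3]].
M = P⁻¹(R + C) = [[4, 2], [-5, 2], [4, -4]].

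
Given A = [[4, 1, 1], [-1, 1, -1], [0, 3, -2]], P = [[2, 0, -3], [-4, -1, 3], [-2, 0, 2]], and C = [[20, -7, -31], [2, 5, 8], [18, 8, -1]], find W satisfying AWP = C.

W = [[3, 2, -4], [-5, -2, -2], [-3, 1, -2]]

Left-multiply by A⁻¹ and right-multiply by P⁻¹: W = A⁻¹CP⁻¹.
A has determinant -1; A⁻¹ = [[-1, -5, 2], [2, 8, -3], [3, 12, -5]].
P has determinant 2; P⁻¹ = [[-1, 0, -3/2], [1, -1, 3], [-1, 0, -1]].
A⁻¹C = [[6, -2, -11], [2, 2, 5], [-6, -1, 8]].
W = (A⁻¹C)P⁻¹ = [[3, 2, -4], [-5, -2, -2], [-3, 1, -2]].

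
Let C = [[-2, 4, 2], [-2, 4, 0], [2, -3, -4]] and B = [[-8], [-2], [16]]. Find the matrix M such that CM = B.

C is on the left of M, so left-multiply by C⁻¹: M = C⁻¹B.
det C = -4, so C⁻¹ = [[4, -5/2, 2], [2, -1, 1], [1/2, -1/2, 0]].
M = C⁻¹B = [[4, -5/2, 2], [2, -1, 1], [1/2, -1/2, 0]] · [[-8], [-2], [16]] = [[5], [2], [-3]].

M = [[5], [2], [-3]]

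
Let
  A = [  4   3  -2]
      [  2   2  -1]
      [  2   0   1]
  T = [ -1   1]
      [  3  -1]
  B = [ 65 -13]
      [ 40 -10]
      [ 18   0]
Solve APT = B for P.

P = A⁻¹BT⁻¹ (apply A⁻¹ on the left and T⁻¹ on the right).
det A = 4; the adjugate gives A⁻¹ = [[1/2, -3/4, 1/4], [-1, 2, 0], [-1, 3/2, 1/2]].
det T = -2; the adjugate gives T⁻¹ = [[1/2, 1/2], [3/2, 1/2]].
A⁻¹B = [[7, 1], [15, -7], [4, -2]].
P = (A⁻¹B)T⁻¹ = [[5, 4], [-3, 4], [-1, 1]].

P = [[5, 4], [-3, 4], [-1, 1]]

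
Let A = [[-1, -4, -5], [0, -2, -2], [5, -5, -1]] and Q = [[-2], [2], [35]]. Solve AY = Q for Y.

Since A multiplies Y on the left, Y = A⁻¹Q.
det A = -2; the adjugate gives A⁻¹ = [[4, -21/2, 1], [5, -13, 1], [-5, 25/2, -1]].
Y = A⁻¹Q = [[4, -21/2, 1], [5, -13, 1], [-5, 25/2, -1]] · [[-2], [2], [35]] = [[6], [-1], [0]].

Y = [[6], [-1], [0]]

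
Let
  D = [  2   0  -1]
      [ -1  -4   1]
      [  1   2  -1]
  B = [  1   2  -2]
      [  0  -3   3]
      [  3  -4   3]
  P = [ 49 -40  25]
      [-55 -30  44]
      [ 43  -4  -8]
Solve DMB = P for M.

M = D⁻¹PB⁻¹ (apply D⁻¹ on the left and B⁻¹ on the right).
det D = 2, so D⁻¹ = [[1, -1, -2], [0, -1/2, -1/2], [1, -2, -4]].
B has determinant 3; B⁻¹ = [[1, 2/3, 0], [3, 3, -1], [3, 10/3, -1]].
D⁻¹P = [[18, -2, -3], [6, 17, -18], [-13, 36, -31]].
M = (D⁻¹P)B⁻¹ = [[3, -4, 5], [3, -5, 1], [2, -4, -5]].

M = [[3, -4, 5], [3, -5, 1], [2, -4, -5]]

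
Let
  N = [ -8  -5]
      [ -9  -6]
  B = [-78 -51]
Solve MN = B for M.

M = [[3, 6]]

Since N sits to the right of M, M = BN⁻¹.
det N = 3, so N⁻¹ = [[-2, 5/3], [3, -8/3]].
M = BN⁻¹ = [[-78, -51]] · [[-2, 5/3], [3, -8/3]] = [[3, 6]].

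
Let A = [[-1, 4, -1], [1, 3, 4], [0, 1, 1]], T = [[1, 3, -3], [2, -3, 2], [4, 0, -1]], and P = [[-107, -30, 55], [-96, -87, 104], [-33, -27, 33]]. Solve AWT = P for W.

W = [[2, -2, 3], [-4, -1, -5], [-5, 1, -1]]

Isolating W: multiply by A⁻¹ from the left and T⁻¹ from the right, so W = A⁻¹PT⁻¹.
A has determinant -4; A⁻¹ = [[1/4, 5/4, -19/4], [1/4, 1/4, -3/4], [-1/4, -1/4, 7/4]].
det T = -3; the adjugate gives T⁻¹ = [[-1, -1, 1], [-10/3, -11/3, 8/3], [-4, -4, 3]].
A⁻¹P = [[10, 12, -13], [-26, -9, 15], [-7, -18, 18]].
W = (A⁻¹P)T⁻¹ = [[2, -2, 3], [-4, -1, -5], [-5, 1, -1]].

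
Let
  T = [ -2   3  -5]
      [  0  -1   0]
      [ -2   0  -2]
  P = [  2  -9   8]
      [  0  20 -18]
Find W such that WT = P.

W = [[-2, 3, 1], [6, -2, -6]]

Since T sits to the right of W, W = PT⁻¹.
T has determinant 6; T⁻¹ = [[1/3, 1, -5/6], [0, -1, 0], [-1/3, -1, 1/3]].
W = PT⁻¹ = [[2, -9, 8], [0, 20, -18]] · [[1/3, 1, -5/6], [0, -1, 0], [-1/3, -1, 1/3]] = [[-2, 3, 1], [6, -2, -6]].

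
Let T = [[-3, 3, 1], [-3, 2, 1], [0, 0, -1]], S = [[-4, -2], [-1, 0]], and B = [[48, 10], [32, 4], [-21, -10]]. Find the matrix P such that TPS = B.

Left-multiply by T⁻¹ and right-multiply by S⁻¹: P = T⁻¹BS⁻¹.
det T = -3; the adjugate gives T⁻¹ = [[2/3, -1, -1/3], [1, -1, 0], [0, 0, -1]].
S has determinant -2; S⁻¹ = [[0, -1], [-1/2, 2]].
T⁻¹B = [[7, 6], [16, 6], [21, 10]].
P = (T⁻¹B)S⁻¹ = [[-3, 5], [-3, -4], [-5, -1]].

P = [[-3, 5], [-3, -4], [-5, -1]]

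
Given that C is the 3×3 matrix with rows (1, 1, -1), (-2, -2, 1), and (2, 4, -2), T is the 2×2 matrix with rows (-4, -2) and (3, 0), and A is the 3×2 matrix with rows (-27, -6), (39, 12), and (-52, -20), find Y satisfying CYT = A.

Y = [[1, -3], [2, 3], [0, 5]]

Isolating Y: multiply by C⁻¹ from the left and T⁻¹ from the right, so Y = C⁻¹AT⁻¹.
det C = 2; the adjugate gives C⁻¹ = [[0, -1, -1/2], [-1, 0, 1/2], [-2, -1, 0]].
T has determinant 6; T⁻¹ = [[0, 1/3], [-1/2, -2/3]].
C⁻¹A = [[-13, -2], [1, -4], [15, 0]].
Y = (C⁻¹A)T⁻¹ = [[1, -3], [2, 3], [0, 5]].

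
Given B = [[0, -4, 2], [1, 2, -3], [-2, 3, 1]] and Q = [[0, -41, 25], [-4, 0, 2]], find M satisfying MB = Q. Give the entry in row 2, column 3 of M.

Right-multiplying both sides by B⁻¹ gives M = QB⁻¹.
det B = -6; the adjugate gives B⁻¹ = [[-11/6, -5/3, -4/3], [-5/6, -2/3, -1/3], [-7/6, -4/3, -2/3]].
M = QB⁻¹ = [[0, -41, 25], [-4, 0, 2]] · [[-11/6, -5/3, -4/3], [-5/6, -2/3, -1/3], [-7/6, -4/3, -2/3]] = [[5, -6, -3], [5, 4, 4]].

4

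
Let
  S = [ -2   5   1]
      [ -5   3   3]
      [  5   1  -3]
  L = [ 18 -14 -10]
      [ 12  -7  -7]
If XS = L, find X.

X = [[-4, 1, 3], [-1, -1, 1]]

S is on the right of X, so right-multiply by S⁻¹: X = LS⁻¹.
det S = 4; the adjugate gives S⁻¹ = [[-3, 4, 3], [0, 1/4, 1/4], [-5, 27/4, 19/4]].
X = LS⁻¹ = [[18, -14, -10], [12, -7, -7]] · [[-3, 4, 3], [0, 1/4, 1/4], [-5, 27/4, 19/4]] = [[-4, 1, 3], [-1, -1, 1]].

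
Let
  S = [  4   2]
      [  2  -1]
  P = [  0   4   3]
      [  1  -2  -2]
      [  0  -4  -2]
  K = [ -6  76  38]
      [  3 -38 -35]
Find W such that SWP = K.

Left-multiply by S⁻¹ and right-multiply by P⁻¹: W = S⁻¹KP⁻¹.
det S = -8, so S⁻¹ = [[1/8, 1/4], [1/4, -1/2]].
det P = -4; the adjugate gives P⁻¹ = [[1, 1, 1/2], [-1/2, 0, -3/4], [1, 0, 1]].
S⁻¹K = [[0, 0, -4], [-3, 38, 27]].
W = (S⁻¹K)P⁻¹ = [[-4, 0, -4], [5, -3, -3]].

W = [[-4, 0, -4], [5, -3, -3]]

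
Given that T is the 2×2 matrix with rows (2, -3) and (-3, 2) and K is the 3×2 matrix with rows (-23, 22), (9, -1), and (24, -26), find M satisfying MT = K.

Since T sits to the right of M, M = KT⁻¹.
T has determinant -5; T⁻¹ = [[-2/5, -3/5], [-3/5, -2/5]].
M = KT⁻¹ = [[-23, 22], [9, -1], [24, -26]] · [[-2/5, -3/5], [-3/5, -2/5]] = [[-4, 5], [-3, -5], [6, -4]].

M = [[-4, 5], [-3, -5], [6, -4]]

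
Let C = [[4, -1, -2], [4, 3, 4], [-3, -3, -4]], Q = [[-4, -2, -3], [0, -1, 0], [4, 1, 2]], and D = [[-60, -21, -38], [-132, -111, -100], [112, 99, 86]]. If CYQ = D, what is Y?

Y = C⁻¹DQ⁻¹ (apply C⁻¹ on the left and Q⁻¹ on the right).
det C = 2, so C⁻¹ = [[0, 1, 1], [2, -11, -12], [-3/2, 15/2, 8]].
Q has determinant -4; Q⁻¹ = [[1/2, -1/4, 3/4], [0, -1, 0], [-1, 1, -1]].
C⁻¹D = [[-20, -12, -14], [-12, -9, -8], [-4, -9, -5]].
Y = (C⁻¹D)Q⁻¹ = [[4, 3, -1], [2, 4, -1], [3, 5, 2]].

Y = [[4, 3, -1], [2, 4, -1], [3, 5, 2]]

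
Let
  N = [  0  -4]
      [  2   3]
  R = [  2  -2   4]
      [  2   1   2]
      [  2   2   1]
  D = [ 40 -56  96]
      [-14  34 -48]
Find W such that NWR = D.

W = [[4, -4, 4], [-5, -4, 4]]

Left-multiply by N⁻¹ and right-multiply by R⁻¹: W = N⁻¹DR⁻¹.
N has determinant 8; N⁻¹ = [[3/8, 1/2], [-1/4, 0]].
R has determinant -2; R⁻¹ = [[3/2, -5, 4], [-1, 3, -2], [-1, 4, -3]].
N⁻¹D = [[8, -4, 12], [-10, 14, -24]].
W = (N⁻¹D)R⁻¹ = [[4, -4, 4], [-5, -4, 4]].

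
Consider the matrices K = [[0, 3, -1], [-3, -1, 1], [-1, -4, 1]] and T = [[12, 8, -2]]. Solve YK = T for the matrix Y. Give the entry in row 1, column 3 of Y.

-6

K is on the right of Y, so right-multiply by K⁻¹: Y = TK⁻¹.
det K = -5; the adjugate gives K⁻¹ = [[-3/5, -1/5, -2/5], [-2/5, 1/5, -3/5], [-11/5, 3/5, -9/5]].
Y = TK⁻¹ = [[12, 8, -2]] · [[-3/5, -1/5, -2/5], [-2/5, 1/5, -3/5], [-11/5, 3/5, -9/5]] = [[-6, -2, -6]].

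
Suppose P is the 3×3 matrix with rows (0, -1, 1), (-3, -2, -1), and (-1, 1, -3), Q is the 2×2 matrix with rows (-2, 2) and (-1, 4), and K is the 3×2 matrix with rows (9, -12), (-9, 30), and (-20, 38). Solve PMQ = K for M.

M = P⁻¹KQ⁻¹ (apply P⁻¹ on the left and Q⁻¹ on the right).
det P = 3; the adjugate gives P⁻¹ = [[7/3, -2/3, 1], [-8/3, 1/3, -1], [-5/3, 1/3, -1]].
det Q = -6, so Q⁻¹ = [[-2/3, 1/3], [-1/6, 1/3]].
P⁻¹K = [[7, -10], [-7, 4], [2, -8]].
M = (P⁻¹K)Q⁻¹ = [[-3, -1], [4, -1], [0, -2]].

M = [[-3, -1], [4, -1], [0, -2]]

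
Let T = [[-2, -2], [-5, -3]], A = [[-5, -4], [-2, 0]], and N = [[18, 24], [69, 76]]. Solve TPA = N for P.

P = [[5, -2], [-2, -1]]

P = T⁻¹NA⁻¹ (apply T⁻¹ on the left and A⁻¹ on the right).
T has determinant -4; T⁻¹ = [[3/4, -1/2], [-5/4, 1/2]].
det A = -8; the adjugate gives A⁻¹ = [[0, -1/2], [-1/4, 5/8]].
T⁻¹N = [[-21, -20], [12, 8]].
P = (T⁻¹N)A⁻¹ = [[5, -2], [-2, -1]].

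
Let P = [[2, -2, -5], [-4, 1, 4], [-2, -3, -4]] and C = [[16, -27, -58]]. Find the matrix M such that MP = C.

Since P sits to the right of M, M = CP⁻¹.
det P = -6, so P⁻¹ = [[-4/3, -7/6, 1/2], [4, 3, -2], [-7/3, -5/3, 1]].
M = CP⁻¹ = [[16, -27, -58]] · [[-4/3, -7/6, 1/2], [4, 3, -2], [-7/3, -5/3, 1]] = [[6, -3, 4]].

M = [[6, -3, 4]]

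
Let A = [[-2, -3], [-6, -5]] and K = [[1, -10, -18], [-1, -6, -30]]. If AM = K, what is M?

Left-multiplying both sides by A⁻¹ gives M = A⁻¹K.
det A = -8, so A⁻¹ = [[5/8, -3/8], [-3/4, 1/4]].
M = A⁻¹K = [[5/8, -3/8], [-3/4, 1/4]] · [[1, -10, -18], [-1, -6, -30]] = [[1, -4, 0], [-1, 6, 6]].

M = [[1, -4, 0], [-1, 6, 6]]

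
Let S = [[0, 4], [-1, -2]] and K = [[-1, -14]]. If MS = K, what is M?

M = [[-3, 1]]

Since S sits to the right of M, M = KS⁻¹.
det S = 4, so S⁻¹ = [[-1/2, -1], [1/4, 0]].
M = KS⁻¹ = [[-1, -14]] · [[-1/2, -1], [1/4, 0]] = [[-3, 1]].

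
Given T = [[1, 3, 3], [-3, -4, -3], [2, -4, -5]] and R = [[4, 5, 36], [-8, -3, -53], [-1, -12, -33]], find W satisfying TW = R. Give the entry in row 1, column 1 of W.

T is on the left of W, so left-multiply by T⁻¹: W = T⁻¹R.
T has determinant 5; T⁻¹ = [[8/5, 3/5, 3/5], [-21/5, -11/5, -6/5], [4, 2, 1]].
W = T⁻¹R = [[8/5, 3/5, 3/5], [-21/5, -11/5, -6/5], [4, 2, 1]] · [[4, 5, 36], [-8, -3, -53], [-1, -12, -33]] = [[1, -1, 6], [2, 0, 5], [-1, 2, 5]].

1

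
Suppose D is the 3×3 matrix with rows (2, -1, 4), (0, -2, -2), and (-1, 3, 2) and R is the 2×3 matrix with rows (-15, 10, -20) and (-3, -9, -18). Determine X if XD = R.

X = [[-5, 5, 5], [-2, 4, -1]]

D is on the right of X, so right-multiply by D⁻¹: X = RD⁻¹.
D has determinant -6; D⁻¹ = [[-1/3, -7/3, -5/3], [-1/3, -4/3, -2/3], [1/3, 5/6, 2/3]].
X = RD⁻¹ = [[-15, 10, -20], [-3, -9, -18]] · [[-1/3, -7/3, -5/3], [-1/3, -4/3, -2/3], [1/3, 5/6, 2/3]] = [[-5, 5, 5], [-2, 4, -1]].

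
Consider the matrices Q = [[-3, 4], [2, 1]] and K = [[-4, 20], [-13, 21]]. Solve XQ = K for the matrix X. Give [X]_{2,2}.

1

Right-multiplying both sides by Q⁻¹ gives X = KQ⁻¹.
det Q = -11; the adjugate gives Q⁻¹ = [[-1/11, 4/11], [2/11, 3/11]].
X = KQ⁻¹ = [[-4, 20], [-13, 21]] · [[-1/11, 4/11], [2/11, 3/11]] = [[4, 4], [5, 1]].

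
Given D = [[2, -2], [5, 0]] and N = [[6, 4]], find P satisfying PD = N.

D is on the right of P, so right-multiply by D⁻¹: P = ND⁻¹.
det D = 10, so D⁻¹ = [[0, 1/5], [-1/2, 1/5]].
P = ND⁻¹ = [[6, 4]] · [[0, 1/5], [-1/2, 1/5]] = [[-2, 2]].

P = [[-2, 2]]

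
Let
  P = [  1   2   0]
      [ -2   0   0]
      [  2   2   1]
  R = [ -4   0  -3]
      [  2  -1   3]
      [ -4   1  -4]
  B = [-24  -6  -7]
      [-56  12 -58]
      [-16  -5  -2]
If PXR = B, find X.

Isolating X: multiply by P⁻¹ from the left and R⁻¹ from the right, so X = P⁻¹BR⁻¹.
det P = 4; the adjugate gives P⁻¹ = [[0, -1/2, 0], [1/2, 1/4, 0], [-1, 1/2, 1]].
det R = 2, so R⁻¹ = [[1/2, -3/2, -3/2], [-2, 2, 3], [-1, 2, 2]].
P⁻¹B = [[28, -6, 29], [-26, 0, -18], [-20, 7, -24]].
X = (P⁻¹B)R⁻¹ = [[-3, 4, -2], [5, 3, 3], [0, -4, 3]].

X = [[-3, 4, -2], [5, 3, 3], [0, -4, 3]]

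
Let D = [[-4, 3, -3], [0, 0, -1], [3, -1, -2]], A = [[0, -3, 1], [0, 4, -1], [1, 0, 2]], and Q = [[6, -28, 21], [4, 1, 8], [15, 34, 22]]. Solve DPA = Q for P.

P = [[1, 4, 3], [3, 4, 2], [-1, -1, -4]]

Isolating P: multiply by D⁻¹ from the left and A⁻¹ from the right, so P = D⁻¹QA⁻¹.
det D = -5, so D⁻¹ = [[1/5, -9/5, 3/5], [3/5, -17/5, 4/5], [0, -1, 0]].
det A = -1; the adjugate gives A⁻¹ = [[-8, -6, 1], [1, 1, 0], [4, 3, 0]].
D⁻¹Q = [[3, 13, 3], [2, 7, 3], [-4, -1, -8]].
P = (D⁻¹Q)A⁻¹ = [[1, 4, 3], [3, 4, 2], [-1, -1, -4]].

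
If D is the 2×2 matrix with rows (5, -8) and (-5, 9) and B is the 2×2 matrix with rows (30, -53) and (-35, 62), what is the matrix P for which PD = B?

P = [[1, -5], [-1, 6]]

D is on the right of P, so right-multiply by D⁻¹: P = BD⁻¹.
det D = 5; the adjugate gives D⁻¹ = [[9/5, 8/5], [1, 1]].
P = BD⁻¹ = [[30, -53], [-35, 62]] · [[9/5, 8/5], [1, 1]] = [[1, -5], [-1, 6]].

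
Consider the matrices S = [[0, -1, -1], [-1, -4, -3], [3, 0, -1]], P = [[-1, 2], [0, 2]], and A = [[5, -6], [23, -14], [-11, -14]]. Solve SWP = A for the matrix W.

W = [[4, -5], [4, -5], [1, 3]]

Left-multiply by S⁻¹ and right-multiply by P⁻¹: W = S⁻¹AP⁻¹.
det S = -2; the adjugate gives S⁻¹ = [[-2, 1/2, 1/2], [5, -3/2, -1/2], [-6, 3/2, 1/2]].
det P = -2, so P⁻¹ = [[-1, 1], [0, 1/2]].
S⁻¹A = [[-4, -2], [-4, -2], [-1, 8]].
W = (S⁻¹A)P⁻¹ = [[4, -5], [4, -5], [1, 3]].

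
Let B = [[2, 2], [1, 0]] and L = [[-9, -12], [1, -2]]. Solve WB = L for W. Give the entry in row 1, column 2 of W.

3

Since B sits to the right of W, W = LB⁻¹.
det B = -2; the adjugate gives B⁻¹ = [[0, 1], [1/2, -1]].
W = LB⁻¹ = [[-9, -12], [1, -2]] · [[0, 1], [1/2, -1]] = [[-6, 3], [-1, 3]].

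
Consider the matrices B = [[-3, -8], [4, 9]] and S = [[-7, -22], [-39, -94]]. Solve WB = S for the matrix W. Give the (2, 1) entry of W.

Right-multiplying both sides by B⁻¹ gives W = SB⁻¹.
det B = 5; the adjugate gives B⁻¹ = [[9/5, 8/5], [-4/5, -3/5]].
W = SB⁻¹ = [[-7, -22], [-39, -94]] · [[9/5, 8/5], [-4/5, -3/5]] = [[5, 2], [5, -6]].

5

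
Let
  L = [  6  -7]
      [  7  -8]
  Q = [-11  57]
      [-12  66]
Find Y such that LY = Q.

L is on the left of Y, so left-multiply by L⁻¹: Y = L⁻¹Q.
det L = 1, so L⁻¹ = [[-8, 7], [-7, 6]].
Y = L⁻¹Q = [[-8, 7], [-7, 6]] · [[-11, 57], [-12, 66]] = [[4, 6], [5, -3]].

Y = [[4, 6], [5, -3]]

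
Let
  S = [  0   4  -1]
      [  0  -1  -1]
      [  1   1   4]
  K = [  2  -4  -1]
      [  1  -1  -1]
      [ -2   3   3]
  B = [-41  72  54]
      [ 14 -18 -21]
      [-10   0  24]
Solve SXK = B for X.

Left-multiply by S⁻¹ and right-multiply by K⁻¹: X = S⁻¹BK⁻¹.
det S = -5; the adjugate gives S⁻¹ = [[3/5, 17/5, 1], [1/5, -1/5, 0], [-1/5, -4/5, 0]].
det K = 3; the adjugate gives K⁻¹ = [[0, 3, 1], [-1/3, 4/3, 1/3], [1/3, 2/3, 2/3]].
S⁻¹B = [[13, -18, -15], [-11, 18, 15], [-3, 0, 6]].
X = (S⁻¹B)K⁻¹ = [[1, 5, -3], [-1, 1, 5], [2, -5, 1]].

X = [[1, 5, -3], [-1, 1, 5], [2, -5, 1]]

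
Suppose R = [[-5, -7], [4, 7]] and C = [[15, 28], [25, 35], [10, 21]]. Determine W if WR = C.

W = [[1, 5], [-5, 0], [2, 5]]

Since R sits to the right of W, W = CR⁻¹.
R has determinant -7; R⁻¹ = [[-1, -1], [4/7, 5/7]].
W = CR⁻¹ = [[15, 28], [25, 35], [10, 21]] · [[-1, -1], [4/7, 5/7]] = [[1, 5], [-5, 0], [2, 5]].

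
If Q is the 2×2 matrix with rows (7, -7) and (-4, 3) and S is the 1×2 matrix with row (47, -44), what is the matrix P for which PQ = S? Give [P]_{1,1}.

Since Q sits to the right of P, P = SQ⁻¹.
det Q = -7, so Q⁻¹ = [[-3/7, -1], [-4/7, -1]].
P = SQ⁻¹ = [[47, -44]] · [[-3/7, -1], [-4/7, -1]] = [[5, -3]].

5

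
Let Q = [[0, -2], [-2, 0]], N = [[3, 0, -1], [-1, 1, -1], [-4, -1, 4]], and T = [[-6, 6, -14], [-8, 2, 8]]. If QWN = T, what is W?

W = [[-4, -4, -3], [5, 0, 3]]

W = Q⁻¹TN⁻¹ (apply Q⁻¹ on the left and N⁻¹ on the right).
det Q = -4; the adjugate gives Q⁻¹ = [[0, -1/2], [-1/2, 0]].
N has determinant 4; N⁻¹ = [[3/4, 1/4, 1/4], [2, 2, 1], [5/4, 3/4, 3/4]].
Q⁻¹T = [[4, -1, -4], [3, -3, 7]].
W = (Q⁻¹T)N⁻¹ = [[-4, -4, -3], [5, 0, 3]].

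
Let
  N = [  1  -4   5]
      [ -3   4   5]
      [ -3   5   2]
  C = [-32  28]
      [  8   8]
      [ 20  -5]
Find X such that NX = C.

Since N multiplies X on the left, X = N⁻¹C.
det N = 4, so N⁻¹ = [[-17/4, 33/4, -10], [-9/4, 17/4, -5], [-3/4, 7/4, -2]].
X = N⁻¹C = [[-17/4, 33/4, -10], [-9/4, 17/4, -5], [-3/4, 7/4, -2]] · [[-32, 28], [8, 8], [20, -5]] = [[2, -3], [6, -4], [-2, 3]].

X = [[2, -3], [6, -4], [-2, 3]]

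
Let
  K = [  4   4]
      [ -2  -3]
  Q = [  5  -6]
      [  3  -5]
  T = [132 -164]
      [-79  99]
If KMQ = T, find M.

Left-multiply by K⁻¹ and right-multiply by Q⁻¹: M = K⁻¹TQ⁻¹.
K has determinant -4; K⁻¹ = [[3/4, 1], [-1/2, -1]].
det Q = -7, so Q⁻¹ = [[5/7, -6/7], [3/7, -5/7]].
K⁻¹T = [[20, -24], [13, -17]].
M = (K⁻¹T)Q⁻¹ = [[4, 0], [2, 1]].

M = [[4, 0], [2, 1]]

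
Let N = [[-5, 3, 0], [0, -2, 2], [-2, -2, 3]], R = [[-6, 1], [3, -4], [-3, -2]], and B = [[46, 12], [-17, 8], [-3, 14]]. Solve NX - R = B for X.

X = [[-5, -5], [5, -4], [-2, -2]]

NX = B + R = [[40, 13], [-14, 4], [-6, 12]].
Since N multiplies X on the left, X = N⁻¹(B + R).
N has determinant -2; N⁻¹ = [[1, 9/2, -3], [2, 15/2, -5], [2, 8, -5]].
X = N⁻¹(B + R) = [[-5, -5], [5, -4], [-2, -2]].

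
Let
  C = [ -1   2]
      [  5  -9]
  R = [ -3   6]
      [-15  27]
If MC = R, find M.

M = [[3, 0], [0, -3]]

Right-multiplying both sides by C⁻¹ gives M = RC⁻¹.
C has determinant -1; C⁻¹ = [[9, 2], [5, 1]].
M = RC⁻¹ = [[-3, 6], [-15, 27]] · [[9, 2], [5, 1]] = [[3, 0], [0, -3]].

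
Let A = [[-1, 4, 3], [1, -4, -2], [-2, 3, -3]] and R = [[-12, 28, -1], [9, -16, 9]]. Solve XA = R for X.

X = [[3, -1, 4], [-1, 0, -4]]

A is on the right of X, so right-multiply by A⁻¹: X = RA⁻¹.
det A = -5; the adjugate gives A⁻¹ = [[-18/5, -21/5, -4/5], [-7/5, -9/5, -1/5], [1, 1, 0]].
X = RA⁻¹ = [[-12, 28, -1], [9, -16, 9]] · [[-18/5, -21/5, -4/5], [-7/5, -9/5, -1/5], [1, 1, 0]] = [[3, -1, 4], [-1, 0, -4]].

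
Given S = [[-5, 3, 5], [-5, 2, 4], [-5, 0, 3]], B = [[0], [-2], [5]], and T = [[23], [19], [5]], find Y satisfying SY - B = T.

Y = [[1], [1], [5]]

SY = T + B = [[23], [17], [10]].
Left-multiplying both sides by S⁻¹ gives Y = S⁻¹(T + B).
det S = 5; the adjugate gives S⁻¹ = [[6/5, -9/5, 2/5], [-1, 2, -1], [2, -3, 1]].
Y = S⁻¹(T + B) = [[1], [1], [5]].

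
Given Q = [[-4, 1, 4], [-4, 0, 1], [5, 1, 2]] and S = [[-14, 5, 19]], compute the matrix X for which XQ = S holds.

Right-multiplying both sides by Q⁻¹ gives X = SQ⁻¹.
Q has determinant 1; Q⁻¹ = [[-1, 2, 1], [13, -28, -12], [-4, 9, 4]].
X = SQ⁻¹ = [[-14, 5, 19]] · [[-1, 2, 1], [13, -28, -12], [-4, 9, 4]] = [[3, 3, 2]].

X = [[3, 3, 2]]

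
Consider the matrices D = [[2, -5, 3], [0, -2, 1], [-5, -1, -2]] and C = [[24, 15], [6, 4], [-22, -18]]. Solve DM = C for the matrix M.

D is on the left of M, so left-multiply by D⁻¹: M = D⁻¹C.
D has determinant 5; D⁻¹ = [[1, -13/5, 1/5], [-1, 11/5, -2/5], [-2, 27/5, -4/5]].
M = D⁻¹C = [[1, -13/5, 1/5], [-1, 11/5, -2/5], [-2, 27/5, -4/5]] · [[24, 15], [6, 4], [-22, -18]] = [[4, 1], [-2, 1], [2, 6]].

M = [[4, 1], [-2, 1], [2, 6]]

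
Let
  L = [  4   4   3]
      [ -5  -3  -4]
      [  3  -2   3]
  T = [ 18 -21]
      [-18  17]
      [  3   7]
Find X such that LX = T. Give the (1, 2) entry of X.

L is on the left of X, so left-multiply by L⁻¹: X = L⁻¹T.
L has determinant 1; L⁻¹ = [[-17, -18, -7], [3, 3, 1], [19, 20, 8]].
X = L⁻¹T = [[-17, -18, -7], [3, 3, 1], [19, 20, 8]] · [[18, -21], [-18, 17], [3, 7]] = [[-3, 2], [3, -5], [6, -3]].

2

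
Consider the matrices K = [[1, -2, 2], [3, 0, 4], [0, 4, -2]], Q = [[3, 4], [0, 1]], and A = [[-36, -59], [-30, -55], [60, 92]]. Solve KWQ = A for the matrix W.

W = K⁻¹AQ⁻¹ (apply K⁻¹ on the left and Q⁻¹ on the right).
K has determinant -4; K⁻¹ = [[4, -1, 2], [-3/2, 1/2, -1/2], [-3, 1, -3/2]].
det Q = 3; the adjugate gives Q⁻¹ = [[1/3, -4/3], [0, 1]].
K⁻¹A = [[6, 3], [9, 15], [-12, -16]].
W = (K⁻¹A)Q⁻¹ = [[2, -5], [3, 3], [-4, 0]].

W = [[2, -5], [3, 3], [-4, 0]]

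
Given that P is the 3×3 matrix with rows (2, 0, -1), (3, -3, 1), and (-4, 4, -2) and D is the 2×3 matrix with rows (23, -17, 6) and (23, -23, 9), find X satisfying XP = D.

Since P sits to the right of X, X = DP⁻¹.
P has determinant 4; P⁻¹ = [[1/2, -1, -3/4], [1/2, -2, -5/4], [0, -2, -3/2]].
X = DP⁻¹ = [[23, -17, 6], [23, -23, 9]] · [[1/2, -1, -3/4], [1/2, -2, -5/4], [0, -2, -3/2]] = [[3, -1, -5], [0, 5, -2]].

X = [[3, -1, -5], [0, 5, -2]]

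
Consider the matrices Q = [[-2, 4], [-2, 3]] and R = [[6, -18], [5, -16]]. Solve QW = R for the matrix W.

W = [[-1, 5], [1, -2]]

Left-multiplying both sides by Q⁻¹ gives W = Q⁻¹R.
Q has determinant 2; Q⁻¹ = [[3/2, -2], [1, -1]].
W = Q⁻¹R = [[3/2, -2], [1, -1]] · [[6, -18], [5, -16]] = [[-1, 5], [1, -2]].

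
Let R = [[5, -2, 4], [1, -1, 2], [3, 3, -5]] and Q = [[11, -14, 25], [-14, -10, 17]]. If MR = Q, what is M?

M = [[5, -5, -3], [-2, 5, -3]]

Since R sits to the right of M, M = QR⁻¹.
det R = -3, so R⁻¹ = [[1/3, -2/3, 0], [-11/3, 37/3, 2], [-2, 7, 1]].
M = QR⁻¹ = [[11, -14, 25], [-14, -10, 17]] · [[1/3, -2/3, 0], [-11/3, 37/3, 2], [-2, 7, 1]] = [[5, -5, -3], [-2, 5, -3]].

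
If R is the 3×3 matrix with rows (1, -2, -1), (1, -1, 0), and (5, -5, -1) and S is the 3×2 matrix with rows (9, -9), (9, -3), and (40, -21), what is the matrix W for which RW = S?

Left-multiplying both sides by R⁻¹ gives W = R⁻¹S.
det R = -1, so R⁻¹ = [[-1, -3, 1], [-1, -4, 1], [0, 5, -1]].
W = R⁻¹S = [[-1, -3, 1], [-1, -4, 1], [0, 5, -1]] · [[9, -9], [9, -3], [40, -21]] = [[4, -3], [-5, 0], [5, 6]].

W = [[4, -3], [-5, 0], [5, 6]]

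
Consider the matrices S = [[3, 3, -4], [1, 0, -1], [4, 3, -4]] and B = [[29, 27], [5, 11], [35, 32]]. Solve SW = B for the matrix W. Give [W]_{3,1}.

Left-multiplying both sides by S⁻¹ gives W = S⁻¹B.
S has determinant -3; S⁻¹ = [[-1, 0, 1], [0, -4/3, 1/3], [-1, -1, 1]].
W = S⁻¹B = [[-1, 0, 1], [0, -4/3, 1/3], [-1, -1, 1]] · [[29, 27], [5, 11], [35, 32]] = [[6, 5], [5, -4], [1, -6]].

1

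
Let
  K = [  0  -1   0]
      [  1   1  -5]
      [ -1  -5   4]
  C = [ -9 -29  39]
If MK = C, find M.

Since K sits to the right of M, M = CK⁻¹.
K has determinant -1; K⁻¹ = [[21, -4, -5], [-1, 0, 0], [4, -1, -1]].
M = CK⁻¹ = [[-9, -29, 39]] · [[21, -4, -5], [-1, 0, 0], [4, -1, -1]] = [[-4, -3, 6]].

M = [[-4, -3, 6]]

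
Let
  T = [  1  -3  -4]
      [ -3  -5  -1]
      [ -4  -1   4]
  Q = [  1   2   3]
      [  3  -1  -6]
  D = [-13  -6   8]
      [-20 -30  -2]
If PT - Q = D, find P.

PT = D + Q = [[-12, -4, 11], [-17, -31, -8]].
T is on the right of P, so right-multiply by T⁻¹: P = (D + Q)T⁻¹.
det T = -1, so T⁻¹ = [[21, -16, 17], [-16, 12, -13], [17, -13, 14]].
P = (D + Q)T⁻¹ = [[-1, 1, 2], [3, 4, 2]].

P = [[-1, 1, 2], [3, 4, 2]]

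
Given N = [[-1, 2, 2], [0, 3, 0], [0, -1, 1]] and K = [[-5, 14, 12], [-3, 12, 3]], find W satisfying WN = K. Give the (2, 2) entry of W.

Right-multiplying both sides by N⁻¹ gives W = KN⁻¹.
det N = -3, so N⁻¹ = [[-1, 4/3, 2], [0, 1/3, 0], [0, 1/3, 1]].
W = KN⁻¹ = [[-5, 14, 12], [-3, 12, 3]] · [[-1, 4/3, 2], [0, 1/3, 0], [0, 1/3, 1]] = [[5, 2, 2], [3, 1, -3]].

1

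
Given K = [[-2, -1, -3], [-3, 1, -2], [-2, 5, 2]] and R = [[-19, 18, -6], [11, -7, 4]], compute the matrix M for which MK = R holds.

M = [[6, -1, 5], [2, -5, 0]]

Right-multiplying both sides by K⁻¹ gives M = RK⁻¹.
det K = 5, so K⁻¹ = [[12/5, -13/5, 1], [2, -2, 1], [-13/5, 12/5, -1]].
M = RK⁻¹ = [[-19, 18, -6], [11, -7, 4]] · [[12/5, -13/5, 1], [2, -2, 1], [-13/5, 12/5, -1]] = [[6, -1, 5], [2, -5, 0]].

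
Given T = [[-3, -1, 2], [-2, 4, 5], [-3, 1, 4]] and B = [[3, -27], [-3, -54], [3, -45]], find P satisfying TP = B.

Since T multiplies P on the left, P = T⁻¹B.
T has determinant -6; T⁻¹ = [[-11/6, -1, 13/6], [7/6, 1, -11/6], [-5/3, -1, 7/3]].
P = T⁻¹B = [[-11/6, -1, 13/6], [7/6, 1, -11/6], [-5/3, -1, 7/3]] · [[3, -27], [-3, -54], [3, -45]] = [[4, 6], [-5, -3], [5, -6]].

P = [[4, 6], [-5, -3], [5, -6]]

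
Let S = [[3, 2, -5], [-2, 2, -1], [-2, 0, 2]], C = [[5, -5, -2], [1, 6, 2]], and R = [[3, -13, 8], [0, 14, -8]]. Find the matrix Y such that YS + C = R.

YS = R − C = [[-2, -8, 10], [-1, 8, -10]].
Right-multiplying both sides by S⁻¹ gives Y = (R − C)S⁻¹.
S has determinant 4; S⁻¹ = [[1, -1, 2], [3/2, -1, 13/4], [1, -1, 5/2]].
Y = (R − C)S⁻¹ = [[-4, 0, -5], [1, 3, -1]].

Y = [[-4, 0, -5], [1, 3, -1]]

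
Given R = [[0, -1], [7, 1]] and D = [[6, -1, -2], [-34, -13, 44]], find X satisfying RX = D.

R is on the left of X, so left-multiply by R⁻¹: X = R⁻¹D.
R has determinant 7; R⁻¹ = [[1/7, 1/7], [-1, 0]].
X = R⁻¹D = [[1/7, 1/7], [-1, 0]] · [[6, -1, -2], [-34, -13, 44]] = [[-4, -2, 6], [-6, 1, 2]].

X = [[-4, -2, 6], [-6, 1, 2]]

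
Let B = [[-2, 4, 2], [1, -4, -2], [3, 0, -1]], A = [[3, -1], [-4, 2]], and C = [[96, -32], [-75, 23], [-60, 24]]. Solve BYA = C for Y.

Isolating Y: multiply by B⁻¹ from the left and A⁻¹ from the right, so Y = B⁻¹CA⁻¹.
B has determinant -4; B⁻¹ = [[-1, -1, 0], [5/4, 1, 1/2], [-3, -3, -1]].
det A = 2, so A⁻¹ = [[1, 1/2], [2, 3/2]].
B⁻¹C = [[-21, 9], [15, -5], [-3, 3]].
Y = (B⁻¹C)A⁻¹ = [[-3, 3], [5, 0], [3, 3]].

Y = [[-3, 3], [5, 0], [3, 3]]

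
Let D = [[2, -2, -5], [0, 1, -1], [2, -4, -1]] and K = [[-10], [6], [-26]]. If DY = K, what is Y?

D is on the left of Y, so left-multiply by D⁻¹: Y = D⁻¹K.
D has determinant 4; D⁻¹ = [[-5/4, 9/2, 7/4], [-1/2, 2, 1/2], [-1/2, 1, 1/2]].
Y = D⁻¹K = [[-5/4, 9/2, 7/4], [-1/2, 2, 1/2], [-1/2, 1, 1/2]] · [[-10], [6], [-26]] = [[-6], [4], [-2]].

Y = [[-6], [4], [-2]]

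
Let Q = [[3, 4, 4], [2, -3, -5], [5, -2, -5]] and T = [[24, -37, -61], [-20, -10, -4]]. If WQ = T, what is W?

Since Q sits to the right of W, W = TQ⁻¹.
det Q = -1, so Q⁻¹ = [[-5, -12, 8], [15, 35, -23], [-11, -26, 17]].
W = TQ⁻¹ = [[24, -37, -61], [-20, -10, -4]] · [[-5, -12, 8], [15, 35, -23], [-11, -26, 17]] = [[-4, 3, 6], [-6, -6, 2]].

W = [[-4, 3, 6], [-6, -6, 2]]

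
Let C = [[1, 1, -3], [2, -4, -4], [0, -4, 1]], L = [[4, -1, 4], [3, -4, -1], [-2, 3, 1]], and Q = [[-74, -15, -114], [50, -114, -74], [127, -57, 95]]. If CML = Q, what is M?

M = [[-5, 5, -2], [-5, -4, -2], [5, 1, 4]]

Left-multiply by C⁻¹ and right-multiply by L⁻¹: M = C⁻¹QL⁻¹.
det C = 2; the adjugate gives C⁻¹ = [[-10, 11/2, -8], [-1, 1/2, -1], [-4, 2, -3]].
det L = 1; the adjugate gives L⁻¹ = [[-1, 13, 17], [-1, 12, 16], [1, -10, -13]].
C⁻¹Q = [[-1, -21, -27], [-28, 15, -18], [15, 3, 23]].
M = (C⁻¹Q)L⁻¹ = [[-5, 5, -2], [-5, -4, -2], [5, 1, 4]].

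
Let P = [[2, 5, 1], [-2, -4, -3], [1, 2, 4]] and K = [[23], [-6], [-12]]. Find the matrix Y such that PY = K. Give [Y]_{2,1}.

5

Left-multiplying both sides by P⁻¹ gives Y = P⁻¹K.
det P = 5, so P⁻¹ = [[-2, -18/5, -11/5], [1, 7/5, 4/5], [0, 1/5, 2/5]].
Y = P⁻¹K = [[-2, -18/5, -11/5], [1, 7/5, 4/5], [0, 1/5, 2/5]] · [[23], [-6], [-12]] = [[2], [5], [-6]].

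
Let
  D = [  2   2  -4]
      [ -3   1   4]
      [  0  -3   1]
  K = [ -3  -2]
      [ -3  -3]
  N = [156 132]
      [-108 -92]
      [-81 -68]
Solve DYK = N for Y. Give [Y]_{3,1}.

4

Y = D⁻¹NK⁻¹ (apply D⁻¹ on the left and K⁻¹ on the right).
D has determinant -4; D⁻¹ = [[-13/4, -5/2, -3], [-3/4, -1/2, -1], [-9/4, -3/2, -2]].
K has determinant 3; K⁻¹ = [[-1, 2/3], [1, -1]].
D⁻¹N = [[6, 5], [18, 15], [-27, -23]].
Y = (D⁻¹N)K⁻¹ = [[-1, -1], [-3, -3], [4, 5]].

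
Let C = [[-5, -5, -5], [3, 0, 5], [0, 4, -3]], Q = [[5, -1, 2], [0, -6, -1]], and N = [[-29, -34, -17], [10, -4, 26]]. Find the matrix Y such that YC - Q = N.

YC = N + Q = [[-24, -35, -15], [10, -10, 25]].
Since C sits to the right of Y, Y = (N + Q)C⁻¹.
det C = -5; the adjugate gives C⁻¹ = [[4, 7, 5], [-9/5, -3, -2], [-12/5, -4, -3]].
Y = (N + Q)C⁻¹ = [[3, -3, -5], [-2, 0, -5]].

Y = [[3, -3, -5], [-2, 0, -5]]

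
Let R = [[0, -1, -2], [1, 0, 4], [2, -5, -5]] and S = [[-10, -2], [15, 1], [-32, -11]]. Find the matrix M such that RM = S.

R is on the left of M, so left-multiply by R⁻¹: M = R⁻¹S.
R has determinant -3; R⁻¹ = [[-20/3, -5/3, 4/3], [-13/3, -4/3, 2/3], [5/3, 2/3, -1/3]].
M = R⁻¹S = [[-20/3, -5/3, 4/3], [-13/3, -4/3, 2/3], [5/3, 2/3, -1/3]] · [[-10, -2], [15, 1], [-32, -11]] = [[-1, -3], [2, 0], [4, 1]].

M = [[-1, -3], [2, 0], [4, 1]]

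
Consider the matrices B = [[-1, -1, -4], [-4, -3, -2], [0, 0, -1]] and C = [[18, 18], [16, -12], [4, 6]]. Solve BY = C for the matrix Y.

Left-multiplying both sides by B⁻¹ gives Y = B⁻¹C.
det B = 1, so B⁻¹ = [[3, -1, -10], [-4, 1, 14], [0, 0, -1]].
Y = B⁻¹C = [[3, -1, -10], [-4, 1, 14], [0, 0, -1]] · [[18, 18], [16, -12], [4, 6]] = [[-2, 6], [0, 0], [-4, -6]].

Y = [[-2, 6], [0, 0], [-4, -6]]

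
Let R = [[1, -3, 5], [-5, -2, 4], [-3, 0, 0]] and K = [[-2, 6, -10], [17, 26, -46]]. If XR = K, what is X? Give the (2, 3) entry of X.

Right-multiplying both sides by R⁻¹ gives X = KR⁻¹.
R has determinant 6; R⁻¹ = [[0, 0, -1/3], [-2, 5/2, -29/6], [-1, 3/2, -17/6]].
X = KR⁻¹ = [[-2, 6, -10], [17, 26, -46]] · [[0, 0, -1/3], [-2, 5/2, -29/6], [-1, 3/2, -17/6]] = [[-2, 0, 0], [-6, -4, -1]].

-1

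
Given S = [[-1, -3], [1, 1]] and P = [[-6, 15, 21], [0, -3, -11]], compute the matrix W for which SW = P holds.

W = [[-3, 3, -6], [3, -6, -5]]

Left-multiplying both sides by S⁻¹ gives W = S⁻¹P.
S has determinant 2; S⁻¹ = [[1/2, 3/2], [-1/2, -1/2]].
W = S⁻¹P = [[1/2, 3/2], [-1/2, -1/2]] · [[-6, 15, 21], [0, -3, -11]] = [[-3, 3, -6], [3, -6, -5]].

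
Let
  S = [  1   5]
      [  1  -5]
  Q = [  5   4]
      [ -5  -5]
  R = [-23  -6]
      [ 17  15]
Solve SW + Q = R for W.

W = [[-3, 5], [-5, -3]]

SW = R − Q = [[-28, -10], [22, 20]].
S is on the left of W, so left-multiply by S⁻¹: W = S⁻¹(R − Q).
det S = -10, so S⁻¹ = [[1/2, 1/2], [1/10, -1/10]].
W = S⁻¹(R − Q) = [[-3, 5], [-5, -3]].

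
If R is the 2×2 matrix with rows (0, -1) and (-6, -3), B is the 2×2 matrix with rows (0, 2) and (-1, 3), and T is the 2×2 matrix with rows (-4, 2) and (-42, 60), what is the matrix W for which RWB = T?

W = [[3, -5], [5, -4]]

W = R⁻¹TB⁻¹ (apply R⁻¹ on the left and B⁻¹ on the right).
det R = -6; the adjugate gives R⁻¹ = [[1/2, -1/6], [-1, 0]].
det B = 2; the adjugate gives B⁻¹ = [[3/2, -1], [1/2, 0]].
R⁻¹T = [[5, -9], [4, -2]].
W = (R⁻¹T)B⁻¹ = [[3, -5], [5, -4]].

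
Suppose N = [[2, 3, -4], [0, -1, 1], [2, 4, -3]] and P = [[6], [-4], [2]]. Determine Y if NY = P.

Left-multiplying both sides by N⁻¹ gives Y = N⁻¹P.
det N = -4; the adjugate gives N⁻¹ = [[1/4, 7/4, 1/4], [-1/2, -1/2, 1/2], [-1/2, 1/2, 1/2]].
Y = N⁻¹P = [[1/4, 7/4, 1/4], [-1/2, -1/2, 1/2], [-1/2, 1/2, 1/2]] · [[6], [-4], [2]] = [[-5], [0], [-4]].

Y = [[-5], [0], [-4]]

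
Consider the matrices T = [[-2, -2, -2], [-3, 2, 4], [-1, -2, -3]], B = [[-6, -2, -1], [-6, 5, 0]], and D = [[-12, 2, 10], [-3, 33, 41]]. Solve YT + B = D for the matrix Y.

Y = [[4, 1, -5], [-5, 4, -5]]

YT = D − B = [[-6, 4, 11], [3, 28, 41]].
Right-multiplying both sides by T⁻¹ gives Y = (D − B)T⁻¹.
det T = 6; the adjugate gives T⁻¹ = [[1/3, -1/3, -2/3], [-13/6, 2/3, 7/3], [4/3, -1/3, -5/3]].
Y = (D − B)T⁻¹ = [[4, 1, -5], [-5, 4, -5]].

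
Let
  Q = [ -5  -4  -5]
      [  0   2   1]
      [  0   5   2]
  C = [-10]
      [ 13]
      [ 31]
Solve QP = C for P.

P = [[-5], [5], [3]]

Left-multiplying both sides by Q⁻¹ gives P = Q⁻¹C.
Q has determinant 5; Q⁻¹ = [[-1/5, -17/5, 6/5], [0, -2, 1], [0, 5, -2]].
P = Q⁻¹C = [[-1/5, -17/5, 6/5], [0, -2, 1], [0, 5, -2]] · [[-10], [13], [31]] = [[-5], [5], [3]].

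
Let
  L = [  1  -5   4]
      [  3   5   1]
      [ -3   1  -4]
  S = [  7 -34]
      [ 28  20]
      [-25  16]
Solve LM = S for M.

M = [[5, -1], [2, 5], [3, -2]]

Left-multiplying both sides by L⁻¹ gives M = L⁻¹S.
det L = 6; the adjugate gives L⁻¹ = [[-7/2, -8/3, -25/6], [3/2, 4/3, 11/6], [3, 7/3, 10/3]].
M = L⁻¹S = [[-7/2, -8/3, -25/6], [3/2, 4/3, 11/6], [3, 7/3, 10/3]] · [[7, -34], [28, 20], [-25, 16]] = [[5, -1], [2, 5], [3, -2]].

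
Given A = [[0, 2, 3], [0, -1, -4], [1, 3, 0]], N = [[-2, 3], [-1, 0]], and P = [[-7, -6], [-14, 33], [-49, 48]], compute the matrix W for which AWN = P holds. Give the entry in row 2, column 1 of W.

5

W = A⁻¹PN⁻¹ (apply A⁻¹ on the left and N⁻¹ on the right).
det A = -5; the adjugate gives A⁻¹ = [[-12/5, -9/5, 1], [4/5, 3/5, 0], [-1/5, -2/5, 0]].
N has determinant 3; N⁻¹ = [[0, -1], [1/3, -2/3]].
A⁻¹P = [[-7, 3], [-14, 15], [7, -12]].
W = (A⁻¹P)N⁻¹ = [[1, 5], [5, 4], [-4, 1]].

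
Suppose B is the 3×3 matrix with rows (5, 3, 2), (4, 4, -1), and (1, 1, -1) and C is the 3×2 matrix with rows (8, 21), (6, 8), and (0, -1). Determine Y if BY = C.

Y = [[-1, 2], [3, 1], [2, 4]]

B is on the left of Y, so left-multiply by B⁻¹: Y = B⁻¹C.
det B = -6; the adjugate gives B⁻¹ = [[1/2, -5/6, 11/6], [-1/2, 7/6, -13/6], [0, 1/3, -4/3]].
Y = B⁻¹C = [[1/2, -5/6, 11/6], [-1/2, 7/6, -13/6], [0, 1/3, -4/3]] · [[8, 21], [6, 8], [0, -1]] = [[-1, 2], [3, 1], [2, 4]].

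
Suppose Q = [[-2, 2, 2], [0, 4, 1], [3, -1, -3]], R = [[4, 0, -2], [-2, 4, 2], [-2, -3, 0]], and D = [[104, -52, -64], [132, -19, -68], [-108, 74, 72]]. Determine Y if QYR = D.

Left-multiply by Q⁻¹ and right-multiply by R⁻¹: Y = Q⁻¹DR⁻¹.
det Q = 4; the adjugate gives Q⁻¹ = [[-11/4, 1, -3/2], [3/4, 0, 1/2], [-3, 1, -2]].
R has determinant -4; R⁻¹ = [[-3/2, -3/2, -2], [1, 1, 1], [-7/2, -3, -4]].
Q⁻¹D = [[8, 13, 0], [24, -2, -12], [36, -11, -20]].
Y = (Q⁻¹D)R⁻¹ = [[1, 1, -3], [4, -2, -2], [5, -5, -3]].

Y = [[1, 1, -3], [4, -2, -2], [5, -5, -3]]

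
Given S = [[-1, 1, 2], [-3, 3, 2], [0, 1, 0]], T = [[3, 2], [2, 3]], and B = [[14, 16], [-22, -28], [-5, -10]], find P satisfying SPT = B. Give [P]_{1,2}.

Isolating P: multiply by S⁻¹ from the left and T⁻¹ from the right, so P = S⁻¹BT⁻¹.
S has determinant -4; S⁻¹ = [[1/2, -1/2, 1], [0, 0, 1], [3/4, -1/4, 0]].
T has determinant 5; T⁻¹ = [[3/5, -2/5], [-2/5, 3/5]].
S⁻¹B = [[13, 12], [-5, -10], [16, 19]].
P = (S⁻¹B)T⁻¹ = [[3, 2], [1, -4], [2, 5]].

2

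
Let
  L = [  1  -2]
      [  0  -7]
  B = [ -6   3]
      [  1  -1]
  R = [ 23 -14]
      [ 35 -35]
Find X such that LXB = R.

X = [[-3, -5], [0, -5]]

Isolating X: multiply by L⁻¹ from the left and B⁻¹ from the right, so X = L⁻¹RB⁻¹.
det L = -7; the adjugate gives L⁻¹ = [[1, -2/7], [0, -1/7]].
det B = 3, so B⁻¹ = [[-1/3, -1], [-1/3, -2]].
L⁻¹R = [[13, -4], [-5, 5]].
X = (L⁻¹R)B⁻¹ = [[-3, -5], [0, -5]].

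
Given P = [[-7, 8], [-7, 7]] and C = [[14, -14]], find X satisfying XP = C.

Since P sits to the right of X, X = CP⁻¹.
det P = 7; the adjugate gives P⁻¹ = [[1, -8/7], [1, -1]].
X = CP⁻¹ = [[14, -14]] · [[1, -8/7], [1, -1]] = [[0, -2]].

X = [[0, -2]]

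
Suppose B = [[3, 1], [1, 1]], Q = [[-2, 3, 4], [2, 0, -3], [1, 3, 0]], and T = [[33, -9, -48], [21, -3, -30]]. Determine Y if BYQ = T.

Y = [[-3, -1, 2], [-3, 3, 3]]

Isolating Y: multiply by B⁻¹ from the left and Q⁻¹ from the right, so Y = B⁻¹TQ⁻¹.
det B = 2; the adjugate gives B⁻¹ = [[1/2, -1/2], [-1/2, 3/2]].
Q has determinant -3; Q⁻¹ = [[-3, -4, 3], [1, 4/3, -2/3], [-2, -3, 2]].
B⁻¹T = [[6, -3, -9], [15, 0, -21]].
Y = (B⁻¹T)Q⁻¹ = [[-3, -1, 2], [-3, 3, 3]].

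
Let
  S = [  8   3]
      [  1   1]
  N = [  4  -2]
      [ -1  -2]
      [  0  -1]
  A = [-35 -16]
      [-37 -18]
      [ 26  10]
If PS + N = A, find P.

P = [[-5, 1], [-4, -4], [3, 2]]

PS = A − N = [[-39, -14], [-36, -16], [26, 11]].
Right-multiplying both sides by S⁻¹ gives P = (A − N)S⁻¹.
det S = 5; the adjugate gives S⁻¹ = [[1/5, -3/5], [-1/5, 8/5]].
P = (A − N)S⁻¹ = [[-5, 1], [-4, -4], [3, 2]].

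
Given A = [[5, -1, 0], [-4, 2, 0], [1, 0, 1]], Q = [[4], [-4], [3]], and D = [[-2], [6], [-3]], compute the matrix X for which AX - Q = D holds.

X = [[1], [3], [-1]]

AX = D + Q = [[2], [2], [0]].
A is on the left of X, so left-multiply by A⁻¹: X = A⁻¹(D + Q).
A has determinant 6; A⁻¹ = [[1/3, 1/6, 0], [2/3, 5/6, 0], [-1/3, -1/6, 1]].
X = A⁻¹(D + Q) = [[1], [3], [-1]].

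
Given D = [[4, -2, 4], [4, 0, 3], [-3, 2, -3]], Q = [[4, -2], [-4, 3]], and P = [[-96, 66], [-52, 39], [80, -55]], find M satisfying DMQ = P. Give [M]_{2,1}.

1

Isolating M: multiply by D⁻¹ from the left and Q⁻¹ from the right, so M = D⁻¹PQ⁻¹.
det D = 2; the adjugate gives D⁻¹ = [[-3, 1, -3], [3/2, 0, 2], [4, -1, 4]].
det Q = 4, so Q⁻¹ = [[3/4, 1/2], [1, 1]].
D⁻¹P = [[-4, 6], [16, -11], [-12, 5]].
M = (D⁻¹P)Q⁻¹ = [[3, 4], [1, -3], [-4, -1]].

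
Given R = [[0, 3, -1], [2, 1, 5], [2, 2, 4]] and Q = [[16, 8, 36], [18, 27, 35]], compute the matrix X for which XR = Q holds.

X = [[-2, 2, 6], [4, 3, 6]]

R is on the right of X, so right-multiply by R⁻¹: X = QR⁻¹.
det R = 4, so R⁻¹ = [[-3/2, -7/2, 4], [1/2, 1/2, -1/2], [1/2, 3/2, -3/2]].
X = QR⁻¹ = [[16, 8, 36], [18, 27, 35]] · [[-3/2, -7/2, 4], [1/2, 1/2, -1/2], [1/2, 3/2, -3/2]] = [[-2, 2, 6], [4, 3, 6]].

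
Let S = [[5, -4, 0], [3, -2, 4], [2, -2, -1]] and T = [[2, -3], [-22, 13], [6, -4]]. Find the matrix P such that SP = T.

P = [[2, -3], [2, -3], [-6, 4]]

Since S multiplies P on the left, P = S⁻¹T.
det S = 6; the adjugate gives S⁻¹ = [[5/3, -2/3, -8/3], [11/6, -5/6, -10/3], [-1/3, 1/3, 1/3]].
P = S⁻¹T = [[5/3, -2/3, -8/3], [11/6, -5/6, -10/3], [-1/3, 1/3, 1/3]] · [[2, -3], [-22, 13], [6, -4]] = [[2, -3], [2, -3], [-6, 4]].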